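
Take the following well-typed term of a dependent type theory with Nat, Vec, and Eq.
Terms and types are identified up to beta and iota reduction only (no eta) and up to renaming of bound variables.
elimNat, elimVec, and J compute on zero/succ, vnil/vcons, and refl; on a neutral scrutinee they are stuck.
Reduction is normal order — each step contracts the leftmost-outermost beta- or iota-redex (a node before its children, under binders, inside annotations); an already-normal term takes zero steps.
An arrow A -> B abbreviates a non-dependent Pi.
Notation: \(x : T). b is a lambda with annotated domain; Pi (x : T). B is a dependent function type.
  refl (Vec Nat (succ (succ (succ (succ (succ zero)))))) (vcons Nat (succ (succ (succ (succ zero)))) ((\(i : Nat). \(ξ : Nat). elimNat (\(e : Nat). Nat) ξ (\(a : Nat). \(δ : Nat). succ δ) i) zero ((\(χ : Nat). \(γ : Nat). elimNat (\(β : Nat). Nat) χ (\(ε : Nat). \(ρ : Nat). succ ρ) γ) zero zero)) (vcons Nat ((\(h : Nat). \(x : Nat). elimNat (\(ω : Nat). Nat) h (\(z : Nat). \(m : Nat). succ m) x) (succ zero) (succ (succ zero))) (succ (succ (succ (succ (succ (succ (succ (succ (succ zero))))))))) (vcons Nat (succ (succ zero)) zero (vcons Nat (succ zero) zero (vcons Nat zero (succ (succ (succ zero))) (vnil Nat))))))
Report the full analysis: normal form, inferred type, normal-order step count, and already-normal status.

resulting normal form:
  refl (Vec Nat (succ (succ (succ (succ (succ zero)))))) (vcons Nat (succ (succ (succ (succ zero)))) zero (vcons Nat (succ (succ (succ zero))) (succ (succ (succ (succ (succ (succ (succ (succ (succ zero))))))))) (vcons Nat (succ (succ zero)) zero (vcons Nat (succ zero) zero (vcons Nat zero (succ (succ (succ zero))) (vnil Nat))))))
inferred type:
  Eq (Vec Nat (succ (succ (succ (succ (succ zero)))))) (vcons Nat (succ (succ (succ (succ zero)))) zero (vcons Nat (succ (succ (succ zero))) (succ (succ (succ (succ (succ (succ (succ (succ (succ zero))))))))) (vcons Nat (succ (succ zero)) zero (vcons Nat (succ zero) zero (vcons Nat zero (succ (succ (succ zero))) (vnil Nat)))))) (vcons Nat (succ (succ (succ (succ zero)))) zero (vcons Nat (succ (succ (succ zero))) (succ (succ (succ (succ (succ (succ (succ (succ (succ zero))))))))) (vcons Nat (succ (succ zero)) zero (vcons Nat (succ zero) zero (vcons Nat zero (succ (succ (succ zero))) (vnil Nat))))))
reduction steps (normal order): 15
term was already normal: no
first redex: a beta-redex


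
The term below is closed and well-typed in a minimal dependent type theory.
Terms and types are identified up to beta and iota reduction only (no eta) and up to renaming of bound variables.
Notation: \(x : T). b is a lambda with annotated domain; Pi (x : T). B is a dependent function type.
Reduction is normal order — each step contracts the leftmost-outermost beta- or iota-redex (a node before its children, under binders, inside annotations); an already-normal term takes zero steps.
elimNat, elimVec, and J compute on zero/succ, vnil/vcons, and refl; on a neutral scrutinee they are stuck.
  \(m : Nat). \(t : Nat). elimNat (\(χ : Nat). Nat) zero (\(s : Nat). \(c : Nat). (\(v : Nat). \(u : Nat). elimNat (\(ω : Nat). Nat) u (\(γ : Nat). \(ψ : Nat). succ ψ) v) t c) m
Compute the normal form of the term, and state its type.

normal form:
  \(m : Nat). \(t : Nat). elimNat (\(χ : Nat). Nat) zero (\(s : Nat). \(c : Nat). elimNat (\(v : Nat). Nat) c (\(u : Nat). \(ω : Nat). succ ω) t) m
the term's type:
  Pi (m : Nat). Pi (t : Nat). Nat


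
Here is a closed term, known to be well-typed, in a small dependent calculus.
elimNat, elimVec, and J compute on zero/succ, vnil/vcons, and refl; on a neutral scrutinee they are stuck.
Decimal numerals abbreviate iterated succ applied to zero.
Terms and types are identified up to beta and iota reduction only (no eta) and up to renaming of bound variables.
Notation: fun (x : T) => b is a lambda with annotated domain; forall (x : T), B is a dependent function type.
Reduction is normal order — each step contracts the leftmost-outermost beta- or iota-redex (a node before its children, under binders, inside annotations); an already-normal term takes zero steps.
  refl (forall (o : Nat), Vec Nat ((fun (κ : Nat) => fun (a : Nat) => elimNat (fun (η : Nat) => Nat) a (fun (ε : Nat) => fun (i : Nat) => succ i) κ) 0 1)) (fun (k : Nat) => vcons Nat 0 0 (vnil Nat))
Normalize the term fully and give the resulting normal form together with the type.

reduced normal form:
  refl (forall (o : Nat), Vec Nat 1) (fun (κ : Nat) => vcons Nat 0 0 (vnil Nat))
inferred type:
  Eq (forall (o : Nat), Vec Nat 1) (fun (κ : Nat) => vcons Nat 0 0 (vnil Nat)) (fun (a : Nat) => vcons Nat 0 0 (vnil Nat))
observation: 3 normal-order steps normalize the term, beginning with a beta-redex.


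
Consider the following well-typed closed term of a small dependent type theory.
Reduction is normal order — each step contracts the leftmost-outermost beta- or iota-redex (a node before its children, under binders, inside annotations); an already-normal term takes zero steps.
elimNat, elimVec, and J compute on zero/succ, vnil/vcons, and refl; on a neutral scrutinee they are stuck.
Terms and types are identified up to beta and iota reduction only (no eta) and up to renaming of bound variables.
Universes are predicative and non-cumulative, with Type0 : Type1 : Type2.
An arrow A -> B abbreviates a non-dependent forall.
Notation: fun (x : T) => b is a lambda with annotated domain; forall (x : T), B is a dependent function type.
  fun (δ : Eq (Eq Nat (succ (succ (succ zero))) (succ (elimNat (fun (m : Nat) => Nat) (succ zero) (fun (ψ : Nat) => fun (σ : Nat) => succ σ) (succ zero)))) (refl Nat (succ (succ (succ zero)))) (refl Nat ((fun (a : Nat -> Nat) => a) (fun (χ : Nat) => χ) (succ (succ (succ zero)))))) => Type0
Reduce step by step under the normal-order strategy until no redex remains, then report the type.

normal-order reduction sequence:
  fun (δ : Eq (Eq Nat (succ (succ (succ zero))) (succ (elimNat (fun (m : Nat) => Nat) (succ zero) (fun (ψ : Nat) => fun (σ : Nat) => succ σ) (succ zero)))) (refl Nat (succ (succ (succ zero)))) (refl Nat ((fun (a : Nat -> Nat) => a) (fun (χ : Nat) => χ) (succ (succ (succ zero)))))) => Type0
  ~> fun (δ : Eq (Eq Nat (succ (succ (succ zero))) (succ ((fun (m : Nat) => fun (ψ : Nat) => succ ψ) zero (elimNat (fun (σ : Nat) => Nat) (succ zero) (fun (a : Nat) => fun (χ : Nat) => succ χ) zero)))) (refl Nat (succ (succ (succ zero)))) (refl Nat ((fun (u : Nat -> Nat) => u) (fun (γ : Nat) => γ) (succ (succ (succ zero)))))) => Type0
  ~> fun (δ : Eq (Eq Nat (succ (succ (succ zero))) (succ ((fun (m : Nat) => succ m) (elimNat (fun (ψ : Nat) => Nat) (succ zero) (fun (σ : Nat) => fun (a : Nat) => succ a) zero)))) (refl Nat (succ (succ (succ zero)))) (refl Nat ((fun (χ : Nat -> Nat) => χ) (fun (u : Nat) => u) (succ (succ (succ zero)))))) => Type0
  ~> fun (δ : Eq (Eq Nat (succ (succ (succ zero))) (succ (succ (elimNat (fun (m : Nat) => Nat) (succ zero) (fun (ψ : Nat) => fun (σ : Nat) => succ σ) zero)))) (refl Nat (succ (succ (succ zero)))) (refl Nat ((fun (a : Nat -> Nat) => a) (fun (χ : Nat) => χ) (succ (succ (succ zero)))))) => Type0
  ~> fun (δ : Eq (Eq Nat (succ (succ (succ zero))) (succ (succ (succ zero)))) (refl Nat (succ (succ (succ zero)))) (refl Nat ((fun (m : Nat -> Nat) => m) (fun (ψ : Nat) => ψ) (succ (succ (succ zero)))))) => Type0
  ~> fun (δ : Eq (Eq Nat (succ (succ (succ zero))) (succ (succ (succ zero)))) (refl Nat (succ (succ (succ zero)))) (refl Nat ((fun (m : Nat) => m) (succ (succ (succ zero)))))) => Type0
  ~> fun (δ : Eq (Eq Nat (succ (succ (succ zero))) (succ (succ (succ zero)))) (refl Nat (succ (succ (succ zero)))) (refl Nat (succ (succ (succ zero))))) => Type0
inferred type:
  Eq (Eq Nat (succ (succ (succ zero))) (succ (succ (succ zero)))) (refl Nat (succ (succ (succ zero)))) (refl Nat (succ (succ (succ zero)))) -> Type1


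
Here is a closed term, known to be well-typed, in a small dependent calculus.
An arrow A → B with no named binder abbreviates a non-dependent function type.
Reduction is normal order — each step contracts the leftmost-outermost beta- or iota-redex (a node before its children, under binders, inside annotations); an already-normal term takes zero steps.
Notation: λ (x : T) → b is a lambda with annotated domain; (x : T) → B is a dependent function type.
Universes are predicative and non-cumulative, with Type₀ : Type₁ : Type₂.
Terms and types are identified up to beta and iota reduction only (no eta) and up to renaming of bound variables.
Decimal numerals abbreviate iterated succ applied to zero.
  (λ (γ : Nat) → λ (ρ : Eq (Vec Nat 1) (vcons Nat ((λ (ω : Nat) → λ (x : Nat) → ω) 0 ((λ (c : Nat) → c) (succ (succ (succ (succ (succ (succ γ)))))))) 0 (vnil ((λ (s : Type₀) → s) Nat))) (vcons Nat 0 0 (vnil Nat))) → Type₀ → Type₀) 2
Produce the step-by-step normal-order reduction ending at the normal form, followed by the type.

reduction (normal order):
  (λ (γ : Nat) → λ (ρ : Eq (Vec Nat 1) (vcons Nat ((λ (ω : Nat) → λ (x : Nat) → ω) 0 ((λ (c : Nat) → c) (succ (succ (succ (succ (succ (succ γ)))))))) 0 (vnil ((λ (s : Type₀) → s) Nat))) (vcons Nat 0 0 (vnil Nat))) → Type₀ → Type₀) 2
  ~> λ (γ : Eq (Vec Nat 1) (vcons Nat ((λ (ρ : Nat) → λ (ω : Nat) → ρ) 0 ((λ (x : Nat) → x) 8)) 0 (vnil ((λ (c : Type₀) → c) Nat))) (vcons Nat 0 0 (vnil Nat))) → Type₀ → Type₀
  ~> λ (γ : Eq (Vec Nat 1) (vcons Nat ((λ (ρ : Nat) → 0) ((λ (ω : Nat) → ω) 8)) 0 (vnil ((λ (x : Type₀) → x) Nat))) (vcons Nat 0 0 (vnil Nat))) → Type₀ → Type₀
  ~> λ (γ : Eq (Vec Nat 1) (vcons Nat 0 0 (vnil ((λ (ρ : Type₀) → ρ) Nat))) (vcons Nat 0 0 (vnil Nat))) → Type₀ → Type₀
  ~> λ (γ : Eq (Vec Nat 1) (vcons Nat 0 0 (vnil Nat)) (vcons Nat 0 0 (vnil Nat))) → Type₀ → Type₀
inferred type:
  Eq (Vec Nat 1) (vcons Nat 0 0 (vnil Nat)) (vcons Nat 0 0 (vnil Nat)) → Type₁


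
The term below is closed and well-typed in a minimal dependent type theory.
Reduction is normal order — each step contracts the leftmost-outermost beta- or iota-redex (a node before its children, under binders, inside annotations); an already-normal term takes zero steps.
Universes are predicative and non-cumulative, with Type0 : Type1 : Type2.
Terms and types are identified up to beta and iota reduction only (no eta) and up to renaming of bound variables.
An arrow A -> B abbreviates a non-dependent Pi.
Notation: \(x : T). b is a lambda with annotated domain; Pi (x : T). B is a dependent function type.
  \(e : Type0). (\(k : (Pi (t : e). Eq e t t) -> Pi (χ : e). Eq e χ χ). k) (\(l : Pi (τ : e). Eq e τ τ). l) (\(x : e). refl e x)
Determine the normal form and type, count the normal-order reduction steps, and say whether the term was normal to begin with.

resulting normal form:
  \(e : Type0). \(k : e). refl e k
the term's type:
  Pi (e : Type0). Pi (k : e). Eq e k k
steps to reach normal form (normal order): 2
already normal: no
first contracted redex: a beta-redex


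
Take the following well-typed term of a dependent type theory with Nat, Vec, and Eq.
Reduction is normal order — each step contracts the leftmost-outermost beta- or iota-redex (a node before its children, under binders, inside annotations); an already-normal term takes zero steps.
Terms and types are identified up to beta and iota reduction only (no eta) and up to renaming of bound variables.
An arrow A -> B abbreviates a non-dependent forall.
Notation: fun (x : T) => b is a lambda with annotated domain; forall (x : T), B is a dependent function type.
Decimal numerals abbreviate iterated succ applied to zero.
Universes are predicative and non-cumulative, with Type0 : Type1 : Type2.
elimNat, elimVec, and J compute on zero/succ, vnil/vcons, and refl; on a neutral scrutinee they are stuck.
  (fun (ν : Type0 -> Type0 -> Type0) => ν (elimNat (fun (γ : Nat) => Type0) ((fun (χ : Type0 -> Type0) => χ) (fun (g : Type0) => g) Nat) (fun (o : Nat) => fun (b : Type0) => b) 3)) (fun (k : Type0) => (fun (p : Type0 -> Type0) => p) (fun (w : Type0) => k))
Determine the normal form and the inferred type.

resulting normal form:
  fun (ν : Type0) => Nat
type:
  Type0 -> Type0


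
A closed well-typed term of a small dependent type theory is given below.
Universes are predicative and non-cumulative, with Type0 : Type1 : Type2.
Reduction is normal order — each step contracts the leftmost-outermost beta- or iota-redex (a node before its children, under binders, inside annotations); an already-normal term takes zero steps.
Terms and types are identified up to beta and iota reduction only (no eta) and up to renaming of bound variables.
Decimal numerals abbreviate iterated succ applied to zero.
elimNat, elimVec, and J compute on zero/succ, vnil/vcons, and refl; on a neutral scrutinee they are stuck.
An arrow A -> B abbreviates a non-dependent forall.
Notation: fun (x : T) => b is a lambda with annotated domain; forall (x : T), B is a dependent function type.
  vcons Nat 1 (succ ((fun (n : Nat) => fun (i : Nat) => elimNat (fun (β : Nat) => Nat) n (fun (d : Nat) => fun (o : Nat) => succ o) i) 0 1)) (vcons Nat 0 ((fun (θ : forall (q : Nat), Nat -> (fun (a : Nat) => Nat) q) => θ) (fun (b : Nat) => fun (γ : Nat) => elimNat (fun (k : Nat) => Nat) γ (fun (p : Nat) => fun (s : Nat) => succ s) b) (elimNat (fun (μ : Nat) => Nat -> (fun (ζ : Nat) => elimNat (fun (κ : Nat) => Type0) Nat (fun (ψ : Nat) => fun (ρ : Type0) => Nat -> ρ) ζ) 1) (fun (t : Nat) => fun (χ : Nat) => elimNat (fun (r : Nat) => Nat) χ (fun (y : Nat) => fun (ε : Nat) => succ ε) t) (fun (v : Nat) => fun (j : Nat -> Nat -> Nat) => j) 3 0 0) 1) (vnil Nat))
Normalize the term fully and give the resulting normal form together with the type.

resulting normal form:
  vcons Nat 1 2 (vcons Nat 0 1 (vnil Nat))
type:
  Vec Nat 2
observation: 23 normal-order steps normalize the term, beginning with a beta-redex.


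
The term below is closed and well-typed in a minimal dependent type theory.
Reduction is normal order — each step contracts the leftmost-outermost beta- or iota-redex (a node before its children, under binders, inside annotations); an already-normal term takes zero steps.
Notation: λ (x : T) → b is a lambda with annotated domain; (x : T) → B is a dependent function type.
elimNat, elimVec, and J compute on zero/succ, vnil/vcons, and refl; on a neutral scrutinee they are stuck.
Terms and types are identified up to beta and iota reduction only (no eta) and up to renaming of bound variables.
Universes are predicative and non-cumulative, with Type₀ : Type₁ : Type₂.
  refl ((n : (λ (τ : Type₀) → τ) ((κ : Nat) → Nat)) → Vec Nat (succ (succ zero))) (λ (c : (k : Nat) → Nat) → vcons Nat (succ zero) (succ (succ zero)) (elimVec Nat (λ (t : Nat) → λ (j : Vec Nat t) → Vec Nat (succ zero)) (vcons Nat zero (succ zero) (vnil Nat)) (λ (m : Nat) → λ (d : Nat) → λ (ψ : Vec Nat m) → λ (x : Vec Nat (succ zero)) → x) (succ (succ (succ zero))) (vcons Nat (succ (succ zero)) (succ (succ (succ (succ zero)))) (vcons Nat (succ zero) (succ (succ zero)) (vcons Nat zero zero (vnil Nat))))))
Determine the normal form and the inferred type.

reduced normal form:
  refl ((n : (τ : Nat) → Nat) → Vec Nat (succ (succ zero))) (λ (κ : (c : Nat) → Nat) → vcons Nat (succ zero) (succ (succ zero)) (vcons Nat zero (succ zero) (vnil Nat)))
type:
  Eq ((n : (τ : Nat) → Nat) → Vec Nat (succ (succ zero))) (λ (κ : (c : Nat) → Nat) → vcons Nat (succ zero) (succ (succ zero)) (vcons Nat zero (succ zero) (vnil Nat))) (λ (k : (t : Nat) → Nat) → vcons Nat (succ zero) (succ (succ zero)) (vcons Nat zero (succ zero) (vnil Nat)))
observation: 17 normal-order steps separate the term from its normal form.


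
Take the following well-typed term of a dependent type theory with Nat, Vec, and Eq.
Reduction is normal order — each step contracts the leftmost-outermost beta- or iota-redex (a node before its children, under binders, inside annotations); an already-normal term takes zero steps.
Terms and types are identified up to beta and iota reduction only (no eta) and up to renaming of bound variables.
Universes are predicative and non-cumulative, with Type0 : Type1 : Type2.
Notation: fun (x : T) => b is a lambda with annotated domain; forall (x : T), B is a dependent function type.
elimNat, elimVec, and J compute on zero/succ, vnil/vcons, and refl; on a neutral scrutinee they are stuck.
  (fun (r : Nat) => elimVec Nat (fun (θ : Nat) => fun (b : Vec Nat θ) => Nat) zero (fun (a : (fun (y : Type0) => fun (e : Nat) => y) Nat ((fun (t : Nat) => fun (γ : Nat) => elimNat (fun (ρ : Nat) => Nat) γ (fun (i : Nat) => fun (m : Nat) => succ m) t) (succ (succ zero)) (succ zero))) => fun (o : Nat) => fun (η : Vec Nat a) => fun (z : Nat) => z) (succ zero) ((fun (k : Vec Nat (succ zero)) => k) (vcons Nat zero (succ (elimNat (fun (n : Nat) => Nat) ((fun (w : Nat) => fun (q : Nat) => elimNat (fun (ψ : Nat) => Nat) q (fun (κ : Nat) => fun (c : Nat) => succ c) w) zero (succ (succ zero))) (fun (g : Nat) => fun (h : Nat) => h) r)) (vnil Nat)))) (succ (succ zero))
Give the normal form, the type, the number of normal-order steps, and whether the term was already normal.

reduced normal form:
  zero
the term's type:
  Nat
steps to reach normal form (normal order): 10
started in normal form: no
first redex: a beta-redex


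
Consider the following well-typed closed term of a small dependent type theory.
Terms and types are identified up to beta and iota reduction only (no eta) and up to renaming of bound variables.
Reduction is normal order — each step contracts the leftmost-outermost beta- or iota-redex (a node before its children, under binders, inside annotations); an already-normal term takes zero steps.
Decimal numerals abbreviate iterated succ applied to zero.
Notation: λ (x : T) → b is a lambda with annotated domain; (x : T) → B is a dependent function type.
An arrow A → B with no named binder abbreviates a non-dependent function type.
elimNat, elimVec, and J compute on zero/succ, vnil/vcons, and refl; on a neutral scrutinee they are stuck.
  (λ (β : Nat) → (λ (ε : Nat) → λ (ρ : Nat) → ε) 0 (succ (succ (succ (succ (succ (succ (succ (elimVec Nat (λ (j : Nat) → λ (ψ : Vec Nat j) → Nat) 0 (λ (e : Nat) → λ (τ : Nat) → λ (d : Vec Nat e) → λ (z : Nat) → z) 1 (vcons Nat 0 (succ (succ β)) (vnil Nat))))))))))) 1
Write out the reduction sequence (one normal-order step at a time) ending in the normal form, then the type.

normal-order reduction:
  (λ (β : Nat) → (λ (ε : Nat) → λ (ρ : Nat) → ε) 0 (succ (succ (succ (succ (succ (succ (succ (elimVec Nat (λ (j : Nat) → λ (ψ : Vec Nat j) → Nat) 0 (λ (e : Nat) → λ (τ : Nat) → λ (d : Vec Nat e) → λ (z : Nat) → z) 1 (vcons Nat 0 (succ (succ β)) (vnil Nat))))))))))) 1
  ~> (λ (β : Nat) → λ (ε : Nat) → β) 0 (succ (succ (succ (succ (succ (succ (succ (elimVec Nat (λ (ρ : Nat) → λ (j : Vec Nat ρ) → Nat) 0 (λ (ψ : Nat) → λ (e : Nat) → λ (τ : Vec Nat ψ) → λ (d : Nat) → d) 1 (vcons Nat 0 3 (vnil Nat))))))))))
  ~> (λ (β : Nat) → 0) (succ (succ (succ (succ (succ (succ (succ (elimVec Nat (λ (ε : Nat) → λ (ρ : Vec Nat ε) → Nat) 0 (λ (j : Nat) → λ (ψ : Nat) → λ (e : Vec Nat j) → λ (τ : Nat) → τ) 1 (vcons Nat 0 3 (vnil Nat))))))))))
  ~> 0
the term's type:
  Nat


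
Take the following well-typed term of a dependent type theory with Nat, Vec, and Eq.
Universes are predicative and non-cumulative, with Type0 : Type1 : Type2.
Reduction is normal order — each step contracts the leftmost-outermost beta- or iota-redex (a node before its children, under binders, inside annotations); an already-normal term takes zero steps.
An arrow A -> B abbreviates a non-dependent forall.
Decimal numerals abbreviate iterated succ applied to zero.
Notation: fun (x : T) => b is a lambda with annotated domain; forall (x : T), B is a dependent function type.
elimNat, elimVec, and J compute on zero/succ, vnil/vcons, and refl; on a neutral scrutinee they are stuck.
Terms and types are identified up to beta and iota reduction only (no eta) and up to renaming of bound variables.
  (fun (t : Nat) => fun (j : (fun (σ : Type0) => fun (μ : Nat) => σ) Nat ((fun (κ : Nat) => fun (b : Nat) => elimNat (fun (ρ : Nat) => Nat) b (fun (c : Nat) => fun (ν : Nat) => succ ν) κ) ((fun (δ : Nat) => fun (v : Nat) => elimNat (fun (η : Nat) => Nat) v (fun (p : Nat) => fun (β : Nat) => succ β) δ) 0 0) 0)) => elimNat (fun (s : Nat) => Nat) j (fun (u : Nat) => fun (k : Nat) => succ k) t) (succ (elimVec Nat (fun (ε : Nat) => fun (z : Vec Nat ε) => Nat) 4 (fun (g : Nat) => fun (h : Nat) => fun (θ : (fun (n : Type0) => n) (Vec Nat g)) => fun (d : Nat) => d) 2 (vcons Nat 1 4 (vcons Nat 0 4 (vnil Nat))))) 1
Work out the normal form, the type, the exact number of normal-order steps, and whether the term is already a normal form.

reduced normal form:
  6
type:
  Nat
steps to reach normal form (normal order): 29
term was already normal: no
first redex: a beta-redex


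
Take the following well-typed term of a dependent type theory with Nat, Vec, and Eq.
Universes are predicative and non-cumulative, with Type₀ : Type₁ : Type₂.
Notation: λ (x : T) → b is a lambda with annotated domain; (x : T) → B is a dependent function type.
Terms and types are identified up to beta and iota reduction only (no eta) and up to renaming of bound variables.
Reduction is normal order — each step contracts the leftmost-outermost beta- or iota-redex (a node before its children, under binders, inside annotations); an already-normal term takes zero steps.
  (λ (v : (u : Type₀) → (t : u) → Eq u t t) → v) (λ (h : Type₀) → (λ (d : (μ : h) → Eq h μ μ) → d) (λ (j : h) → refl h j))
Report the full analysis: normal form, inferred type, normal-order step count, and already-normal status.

normal form:
  λ (v : Type₀) → λ (u : v) → refl v u
inferred type:
  (v : Type₀) → (u : v) → Eq v u u
reduction steps (normal order): 2
already normal: no
first redex: a beta-redex


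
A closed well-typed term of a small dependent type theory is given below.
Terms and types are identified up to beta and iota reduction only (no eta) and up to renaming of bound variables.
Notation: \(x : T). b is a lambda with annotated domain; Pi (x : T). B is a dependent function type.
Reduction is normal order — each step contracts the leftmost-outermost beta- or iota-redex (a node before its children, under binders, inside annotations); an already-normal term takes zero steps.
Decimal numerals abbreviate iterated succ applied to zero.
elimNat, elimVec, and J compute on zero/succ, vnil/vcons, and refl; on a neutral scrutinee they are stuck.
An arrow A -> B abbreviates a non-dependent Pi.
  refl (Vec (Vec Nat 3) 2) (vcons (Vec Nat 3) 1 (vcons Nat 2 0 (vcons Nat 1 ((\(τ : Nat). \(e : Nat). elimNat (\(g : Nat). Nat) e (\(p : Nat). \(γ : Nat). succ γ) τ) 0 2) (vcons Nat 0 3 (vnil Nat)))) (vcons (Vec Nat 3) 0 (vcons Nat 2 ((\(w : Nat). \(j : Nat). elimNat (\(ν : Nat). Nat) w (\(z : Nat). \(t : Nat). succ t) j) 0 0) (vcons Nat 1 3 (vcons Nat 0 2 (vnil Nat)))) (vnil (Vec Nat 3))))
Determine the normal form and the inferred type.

normal form:
  refl (Vec (Vec Nat 3) 2) (vcons (Vec Nat 3) 1 (vcons Nat 2 0 (vcons Nat 1 2 (vcons Nat 0 3 (vnil Nat)))) (vcons (Vec Nat 3) 0 (vcons Nat 2 0 (vcons Nat 1 3 (vcons Nat 0 2 (vnil Nat)))) (vnil (Vec Nat 3))))
type:
  Eq (Vec (Vec Nat 3) 2) (vcons (Vec Nat 3) 1 (vcons Nat 2 0 (vcons Nat 1 2 (vcons Nat 0 3 (vnil Nat)))) (vcons (Vec Nat 3) 0 (vcons Nat 2 0 (vcons Nat 1 3 (vcons Nat 0 2 (vnil Nat)))) (vnil (Vec Nat 3)))) (vcons (Vec Nat 3) 1 (vcons Nat 2 0 (vcons Nat 1 2 (vcons Nat 0 3 (vnil Nat)))) (vcons (Vec Nat 3) 0 (vcons Nat 2 0 (vcons Nat 1 3 (vcons Nat 0 2 (vnil Nat)))) (vnil (Vec Nat 3))))


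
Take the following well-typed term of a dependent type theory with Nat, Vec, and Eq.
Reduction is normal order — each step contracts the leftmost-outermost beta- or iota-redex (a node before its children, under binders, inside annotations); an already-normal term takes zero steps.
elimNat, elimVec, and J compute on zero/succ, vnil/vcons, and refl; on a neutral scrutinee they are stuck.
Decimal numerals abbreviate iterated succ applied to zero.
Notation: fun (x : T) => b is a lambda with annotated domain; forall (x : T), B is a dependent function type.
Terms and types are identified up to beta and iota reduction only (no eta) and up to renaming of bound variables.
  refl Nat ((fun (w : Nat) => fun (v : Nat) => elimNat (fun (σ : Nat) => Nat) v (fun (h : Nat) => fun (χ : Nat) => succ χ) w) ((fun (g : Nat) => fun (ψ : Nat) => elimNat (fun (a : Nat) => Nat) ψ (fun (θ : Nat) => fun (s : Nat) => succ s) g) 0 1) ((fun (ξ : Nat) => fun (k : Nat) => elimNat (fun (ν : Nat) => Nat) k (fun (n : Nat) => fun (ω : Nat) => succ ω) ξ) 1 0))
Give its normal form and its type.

resulting normal form:
  refl Nat 2
inferred type:
  Eq Nat 2 2


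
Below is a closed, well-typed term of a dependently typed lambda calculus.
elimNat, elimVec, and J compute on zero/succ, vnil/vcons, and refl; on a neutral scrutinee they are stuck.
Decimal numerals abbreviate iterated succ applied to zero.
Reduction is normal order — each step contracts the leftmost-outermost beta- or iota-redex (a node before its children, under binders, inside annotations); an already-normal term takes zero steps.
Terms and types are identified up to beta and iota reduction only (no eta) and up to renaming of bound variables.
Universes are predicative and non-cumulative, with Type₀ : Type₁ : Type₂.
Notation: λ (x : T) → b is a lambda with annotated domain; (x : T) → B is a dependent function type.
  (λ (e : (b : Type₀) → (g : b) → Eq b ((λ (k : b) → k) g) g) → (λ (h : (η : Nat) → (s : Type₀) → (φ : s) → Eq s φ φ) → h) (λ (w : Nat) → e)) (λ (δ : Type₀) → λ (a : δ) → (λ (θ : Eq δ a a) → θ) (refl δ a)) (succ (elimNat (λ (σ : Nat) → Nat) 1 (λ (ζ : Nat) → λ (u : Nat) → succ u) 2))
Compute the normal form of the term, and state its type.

reduced normal form:
  λ (e : Type₀) → λ (b : e) → refl e b
inferred type:
  (e : Type₀) → (b : e) → Eq e b b


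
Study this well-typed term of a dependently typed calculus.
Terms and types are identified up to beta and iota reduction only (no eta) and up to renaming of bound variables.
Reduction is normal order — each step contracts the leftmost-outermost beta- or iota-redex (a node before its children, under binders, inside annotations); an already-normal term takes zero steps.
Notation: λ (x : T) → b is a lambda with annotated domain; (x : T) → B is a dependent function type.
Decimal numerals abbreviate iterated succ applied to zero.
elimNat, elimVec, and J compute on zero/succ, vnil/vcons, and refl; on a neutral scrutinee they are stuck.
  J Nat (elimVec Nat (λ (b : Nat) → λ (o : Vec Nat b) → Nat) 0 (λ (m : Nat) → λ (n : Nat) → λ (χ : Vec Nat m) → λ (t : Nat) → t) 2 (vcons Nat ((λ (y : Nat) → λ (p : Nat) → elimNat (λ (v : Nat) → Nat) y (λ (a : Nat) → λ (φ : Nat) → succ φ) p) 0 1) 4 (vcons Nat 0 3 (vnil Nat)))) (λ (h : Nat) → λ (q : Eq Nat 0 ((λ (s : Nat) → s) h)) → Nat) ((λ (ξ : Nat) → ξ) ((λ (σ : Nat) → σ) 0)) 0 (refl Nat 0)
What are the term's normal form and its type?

normal form:
  0
the term's type:
  Nat
observation: 3 normal-order steps separate the term from its normal form.


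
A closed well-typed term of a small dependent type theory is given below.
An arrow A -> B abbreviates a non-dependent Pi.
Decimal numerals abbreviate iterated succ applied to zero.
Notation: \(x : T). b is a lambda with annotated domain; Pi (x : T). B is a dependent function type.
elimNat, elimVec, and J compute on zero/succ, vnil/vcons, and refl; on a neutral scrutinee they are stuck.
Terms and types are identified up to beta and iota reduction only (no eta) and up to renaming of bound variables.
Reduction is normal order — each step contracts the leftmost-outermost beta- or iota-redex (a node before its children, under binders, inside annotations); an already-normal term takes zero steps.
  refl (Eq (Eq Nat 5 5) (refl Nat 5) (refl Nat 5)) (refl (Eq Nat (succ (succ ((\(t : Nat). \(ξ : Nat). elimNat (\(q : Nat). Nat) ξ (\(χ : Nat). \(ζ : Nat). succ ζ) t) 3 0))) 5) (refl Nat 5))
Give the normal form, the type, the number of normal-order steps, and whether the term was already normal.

resulting normal form:
  refl (Eq (Eq Nat 5 5) (refl Nat 5) (refl Nat 5)) (refl (Eq Nat 5 5) (refl Nat 5))
type:
  Eq (Eq (Eq Nat 5 5) (refl Nat 5) (refl Nat 5)) (refl (Eq Nat 5 5) (refl Nat 5)) (refl (Eq Nat 5 5) (refl Nat 5))
normal-order step count: 12
started in normal form: no
first contracted redex: a beta-redex


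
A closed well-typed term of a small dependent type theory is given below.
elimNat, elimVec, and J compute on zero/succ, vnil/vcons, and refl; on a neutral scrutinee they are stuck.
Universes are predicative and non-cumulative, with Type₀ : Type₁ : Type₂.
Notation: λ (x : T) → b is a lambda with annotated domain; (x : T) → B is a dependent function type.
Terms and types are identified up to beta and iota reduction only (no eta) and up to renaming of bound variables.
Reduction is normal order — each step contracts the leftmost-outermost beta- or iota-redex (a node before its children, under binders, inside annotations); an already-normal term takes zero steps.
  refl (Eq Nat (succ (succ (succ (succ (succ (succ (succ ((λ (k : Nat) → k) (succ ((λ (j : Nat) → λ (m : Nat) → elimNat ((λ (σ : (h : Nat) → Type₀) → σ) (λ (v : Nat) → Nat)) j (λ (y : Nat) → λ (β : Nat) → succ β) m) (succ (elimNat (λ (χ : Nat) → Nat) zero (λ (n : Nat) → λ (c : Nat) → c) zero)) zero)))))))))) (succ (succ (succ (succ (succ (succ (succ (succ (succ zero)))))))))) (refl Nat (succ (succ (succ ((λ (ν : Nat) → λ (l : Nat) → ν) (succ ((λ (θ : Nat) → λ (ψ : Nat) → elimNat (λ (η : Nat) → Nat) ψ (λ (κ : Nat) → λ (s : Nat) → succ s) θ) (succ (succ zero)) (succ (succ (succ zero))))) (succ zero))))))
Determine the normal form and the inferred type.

resulting normal form:
  refl (Eq Nat (succ (succ (succ (succ (succ (succ (succ (succ (succ zero))))))))) (succ (succ (succ (succ (succ (succ (succ (succ (succ zero)))))))))) (refl Nat (succ (succ (succ (succ (succ (succ (succ (succ (succ zero))))))))))
inferred type:
  Eq (Eq Nat (succ (succ (succ (succ (succ (succ (succ (succ (succ zero))))))))) (succ (succ (succ (succ (succ (succ (succ (succ (succ zero)))))))))) (refl Nat (succ (succ (succ (succ (succ (succ (succ (succ (succ zero)))))))))) (refl Nat (succ (succ (succ (succ (succ (succ (succ (succ (succ zero))))))))))


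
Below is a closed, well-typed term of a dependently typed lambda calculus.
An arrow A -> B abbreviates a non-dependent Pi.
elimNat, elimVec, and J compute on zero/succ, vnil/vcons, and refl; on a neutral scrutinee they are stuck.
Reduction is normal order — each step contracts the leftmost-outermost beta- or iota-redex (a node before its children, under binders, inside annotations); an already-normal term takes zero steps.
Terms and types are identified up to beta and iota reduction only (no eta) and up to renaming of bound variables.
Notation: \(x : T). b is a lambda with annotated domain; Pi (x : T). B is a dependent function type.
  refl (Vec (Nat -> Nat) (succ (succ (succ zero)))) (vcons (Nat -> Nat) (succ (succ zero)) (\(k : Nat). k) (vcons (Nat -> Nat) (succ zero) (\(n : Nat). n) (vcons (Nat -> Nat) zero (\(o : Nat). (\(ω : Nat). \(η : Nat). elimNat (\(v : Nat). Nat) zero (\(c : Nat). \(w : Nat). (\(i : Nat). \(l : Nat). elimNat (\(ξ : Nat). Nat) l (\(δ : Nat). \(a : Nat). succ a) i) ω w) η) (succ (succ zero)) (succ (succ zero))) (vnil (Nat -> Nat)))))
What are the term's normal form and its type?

normal form:
  refl (Vec (Nat -> Nat) (succ (succ (succ zero)))) (vcons (Nat -> Nat) (succ (succ zero)) (\(k : Nat). k) (vcons (Nat -> Nat) (succ zero) (\(n : Nat). n) (vcons (Nat -> Nat) zero (\(o : Nat). succ (succ (succ (succ zero)))) (vnil (Nat -> Nat)))))
the term's type:
  Eq (Vec (Nat -> Nat) (succ (succ (succ zero)))) (vcons (Nat -> Nat) (succ (succ zero)) (\(k : Nat). k) (vcons (Nat -> Nat) (succ zero) (\(n : Nat). n) (vcons (Nat -> Nat) zero (\(o : Nat). succ (succ (succ (succ zero)))) (vnil (Nat -> Nat))))) (vcons (Nat -> Nat) (succ (succ zero)) (\(ω : Nat). ω) (vcons (Nat -> Nat) (succ zero) (\(η : Nat). η) (vcons (Nat -> Nat) zero (\(v : Nat). succ (succ (succ (succ zero)))) (vnil (Nat -> Nat)))))
observation: reduction starts at a beta-redex, and 27 normal-order steps reach the normal form.


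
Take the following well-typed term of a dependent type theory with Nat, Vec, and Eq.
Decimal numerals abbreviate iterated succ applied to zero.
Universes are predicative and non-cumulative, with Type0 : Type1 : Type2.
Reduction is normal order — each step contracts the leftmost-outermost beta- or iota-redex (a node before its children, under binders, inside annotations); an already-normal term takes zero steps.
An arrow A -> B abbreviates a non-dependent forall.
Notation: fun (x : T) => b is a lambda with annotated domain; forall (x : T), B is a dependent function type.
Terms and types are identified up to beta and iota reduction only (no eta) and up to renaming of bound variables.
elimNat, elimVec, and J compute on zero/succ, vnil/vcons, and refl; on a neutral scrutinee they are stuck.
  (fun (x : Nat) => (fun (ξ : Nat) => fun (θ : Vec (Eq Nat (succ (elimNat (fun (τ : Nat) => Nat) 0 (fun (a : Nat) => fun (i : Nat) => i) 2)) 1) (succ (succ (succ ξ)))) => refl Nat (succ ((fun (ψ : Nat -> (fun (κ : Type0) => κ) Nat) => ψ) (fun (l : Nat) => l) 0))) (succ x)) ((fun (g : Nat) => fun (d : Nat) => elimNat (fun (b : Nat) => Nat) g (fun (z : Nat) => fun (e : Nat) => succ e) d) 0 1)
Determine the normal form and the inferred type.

reduced normal form:
  fun (x : Vec (Eq Nat 1 1) 5) => refl Nat 1
the term's type:
  Vec (Eq Nat 1 1) 5 -> Eq Nat 1 1


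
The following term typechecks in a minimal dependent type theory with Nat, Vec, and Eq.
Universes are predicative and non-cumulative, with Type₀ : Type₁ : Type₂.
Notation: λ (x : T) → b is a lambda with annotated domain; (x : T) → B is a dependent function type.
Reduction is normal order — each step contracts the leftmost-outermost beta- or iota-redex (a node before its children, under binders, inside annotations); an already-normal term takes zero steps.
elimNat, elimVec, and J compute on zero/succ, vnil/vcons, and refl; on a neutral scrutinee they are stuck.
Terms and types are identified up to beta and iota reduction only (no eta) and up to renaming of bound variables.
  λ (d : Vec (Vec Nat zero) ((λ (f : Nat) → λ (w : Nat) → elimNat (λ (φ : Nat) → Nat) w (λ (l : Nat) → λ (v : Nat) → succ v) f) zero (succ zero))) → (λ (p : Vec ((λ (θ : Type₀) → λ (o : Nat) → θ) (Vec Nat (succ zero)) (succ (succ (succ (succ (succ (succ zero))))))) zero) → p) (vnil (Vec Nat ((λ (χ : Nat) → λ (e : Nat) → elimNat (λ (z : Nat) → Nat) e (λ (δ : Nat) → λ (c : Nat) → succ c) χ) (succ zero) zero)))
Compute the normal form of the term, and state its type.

resulting normal form:
  λ (d : Vec (Vec Nat zero) (succ zero)) → vnil (Vec Nat (succ zero))
the term's type:
  (d : Vec (Vec Nat zero) (succ zero)) → Vec (Vec Nat (succ zero)) zero


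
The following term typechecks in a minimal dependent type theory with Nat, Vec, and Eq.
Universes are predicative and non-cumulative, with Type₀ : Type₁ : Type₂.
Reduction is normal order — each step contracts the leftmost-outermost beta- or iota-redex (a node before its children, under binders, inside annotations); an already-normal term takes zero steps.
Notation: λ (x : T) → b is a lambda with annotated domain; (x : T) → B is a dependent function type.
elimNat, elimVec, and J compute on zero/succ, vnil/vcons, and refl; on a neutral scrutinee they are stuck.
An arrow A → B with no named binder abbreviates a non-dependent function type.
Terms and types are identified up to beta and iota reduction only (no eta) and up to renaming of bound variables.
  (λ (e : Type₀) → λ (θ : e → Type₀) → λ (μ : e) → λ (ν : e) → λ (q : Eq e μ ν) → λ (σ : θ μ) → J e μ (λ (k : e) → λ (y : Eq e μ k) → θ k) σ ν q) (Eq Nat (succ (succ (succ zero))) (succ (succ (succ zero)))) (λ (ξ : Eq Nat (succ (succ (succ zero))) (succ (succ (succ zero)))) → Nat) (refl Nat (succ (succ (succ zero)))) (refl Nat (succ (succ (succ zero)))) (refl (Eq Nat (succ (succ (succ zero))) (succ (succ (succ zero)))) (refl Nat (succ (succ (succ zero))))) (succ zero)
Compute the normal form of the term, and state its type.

reduced normal form:
  succ zero
inferred type:
  Nat


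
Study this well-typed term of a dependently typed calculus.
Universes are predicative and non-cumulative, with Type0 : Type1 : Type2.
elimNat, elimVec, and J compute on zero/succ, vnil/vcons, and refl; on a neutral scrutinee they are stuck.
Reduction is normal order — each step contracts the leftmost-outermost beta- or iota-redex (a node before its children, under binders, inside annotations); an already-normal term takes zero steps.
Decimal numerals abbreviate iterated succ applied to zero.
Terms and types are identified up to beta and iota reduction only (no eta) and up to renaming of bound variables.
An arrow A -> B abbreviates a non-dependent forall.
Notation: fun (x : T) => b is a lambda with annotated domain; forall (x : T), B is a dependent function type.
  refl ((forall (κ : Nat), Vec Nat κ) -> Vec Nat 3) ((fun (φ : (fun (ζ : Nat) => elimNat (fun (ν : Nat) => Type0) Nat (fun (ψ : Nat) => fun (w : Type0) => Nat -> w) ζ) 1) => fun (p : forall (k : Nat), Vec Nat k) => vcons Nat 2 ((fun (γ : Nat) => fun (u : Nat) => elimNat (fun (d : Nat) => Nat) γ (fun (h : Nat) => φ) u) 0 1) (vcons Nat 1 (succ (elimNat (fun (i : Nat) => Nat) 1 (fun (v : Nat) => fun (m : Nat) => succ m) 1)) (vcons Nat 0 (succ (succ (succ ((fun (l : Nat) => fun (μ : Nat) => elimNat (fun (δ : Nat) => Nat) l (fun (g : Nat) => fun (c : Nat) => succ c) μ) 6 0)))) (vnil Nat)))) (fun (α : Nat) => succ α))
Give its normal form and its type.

resulting normal form:
  refl ((forall (κ : Nat), Vec Nat κ) -> Vec Nat 3) (fun (φ : forall (ζ : Nat), Vec Nat ζ) => vcons Nat 2 1 (vcons Nat 1 3 (vcons Nat 0 9 (vnil Nat))))
type:
  Eq ((forall (κ : Nat), Vec Nat κ) -> Vec Nat 3) (fun (φ : forall (ζ : Nat), Vec Nat ζ) => vcons Nat 2 1 (vcons Nat 1 3 (vcons Nat 0 9 (vnil Nat)))) (fun (ν : forall (ψ : Nat), Vec Nat ψ) => vcons Nat 2 1 (vcons Nat 1 3 (vcons Nat 0 9 (vnil Nat))))


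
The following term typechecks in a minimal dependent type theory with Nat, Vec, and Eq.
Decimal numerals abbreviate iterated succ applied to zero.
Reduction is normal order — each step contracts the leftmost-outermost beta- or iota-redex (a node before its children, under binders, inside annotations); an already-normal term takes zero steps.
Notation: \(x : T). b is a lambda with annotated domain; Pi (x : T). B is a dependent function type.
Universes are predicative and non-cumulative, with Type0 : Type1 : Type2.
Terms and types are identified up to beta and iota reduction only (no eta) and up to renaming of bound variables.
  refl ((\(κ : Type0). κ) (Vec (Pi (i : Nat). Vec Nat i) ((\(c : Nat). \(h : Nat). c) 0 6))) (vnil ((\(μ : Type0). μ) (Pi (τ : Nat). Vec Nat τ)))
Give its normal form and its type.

reduced normal form:
  refl (Vec (Pi (κ : Nat). Vec Nat κ) 0) (vnil (Pi (i : Nat). Vec Nat i))
type:
  Eq (Vec (Pi (κ : Nat). Vec Nat κ) 0) (vnil (Pi (i : Nat). Vec Nat i)) (vnil (Pi (c : Nat). Vec Nat c))
observation: normalization takes exactly 4 steps under the normal-order strategy.


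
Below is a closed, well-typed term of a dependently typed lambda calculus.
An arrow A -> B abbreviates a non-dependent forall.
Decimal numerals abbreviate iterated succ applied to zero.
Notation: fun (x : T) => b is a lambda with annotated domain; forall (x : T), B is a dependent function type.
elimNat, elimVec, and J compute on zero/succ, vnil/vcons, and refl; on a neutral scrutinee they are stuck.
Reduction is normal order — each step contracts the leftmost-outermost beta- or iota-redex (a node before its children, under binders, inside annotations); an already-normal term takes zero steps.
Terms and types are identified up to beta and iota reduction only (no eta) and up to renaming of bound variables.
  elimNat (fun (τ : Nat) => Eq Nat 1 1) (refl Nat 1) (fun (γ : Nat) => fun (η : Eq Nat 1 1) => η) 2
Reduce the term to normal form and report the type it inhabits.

resulting normal form:
  refl Nat 1
type:
  Eq Nat 1 1
observation: reduction starts at an elimNat iota-redex, and 7 normal-order steps reach the normal form.
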